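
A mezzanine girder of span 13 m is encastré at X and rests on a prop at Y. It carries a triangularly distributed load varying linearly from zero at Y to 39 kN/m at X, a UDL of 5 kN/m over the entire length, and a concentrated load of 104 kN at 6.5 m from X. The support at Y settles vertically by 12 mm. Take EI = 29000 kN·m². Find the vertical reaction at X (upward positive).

R_X = 315.4 kN

Remove the prop at Y; the released (primary) structure is a cantilever built in at X.
Downward deflection at the released point Y due to the loads:
  triangular load, peak 39 at the fixed end: w₀L⁴/(30EI) = 37129/EI
  UDL 5: wL⁴/(8EI) = 17851/EI
  point load 104 at a = 6.5: Pa²(3L − a)/(6EI) = 23801/EI
  δ_0 = 78781/EI
Flexibility coefficient — unit upward force at Y: δ_{YY} = L³/(3EI) = 732.3/EI.
With EI = 29000 kN·m²: δ_0 = 2.7166 m and δ_{YY} = 0.025253 m/kN.
Compatibility — the beam at Y must follow the support down by 0.012 m: δ_0 − R_Y·δ_{YY} = 0.012, so R_Y = (2.7166 − 0.012)/0.025253 = 107.1 kN.
Vertical equilibrium: R_X = ΣP − R_Y = 422.5 − 107.1 = 315.4 kN.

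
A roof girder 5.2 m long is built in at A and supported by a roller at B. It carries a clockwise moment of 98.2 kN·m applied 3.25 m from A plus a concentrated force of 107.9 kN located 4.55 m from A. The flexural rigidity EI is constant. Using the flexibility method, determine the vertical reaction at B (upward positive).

R_B = 112.1 kN

Take the reaction at B as the redundant and release it; the primary structure is a cantilever fixed at A.
Primary-structure tip deflection at B by superposition:
  clockwise couple 98.2 at a = 3.25: M₀a(2L − a)/(2EI) = 1141/EI
  point load 107.9 at a = 4.55: Pa²(3L − a)/(6EI) = 4114/EI
  δ_0 = 5255/EI
Tip deflection under a unit load at B: L³/(3EI) = 46.87/EI.
The prop prevents deflection at B: R_B = δ_0/δ_{BB} = 5255/46.87 = 112.1 kN.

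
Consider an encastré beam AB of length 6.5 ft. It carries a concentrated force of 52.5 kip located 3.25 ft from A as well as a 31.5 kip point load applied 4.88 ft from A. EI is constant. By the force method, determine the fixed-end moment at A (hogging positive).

Take the two fixed-end moments M_A, M_B as redundants; the released structure is the simple span AB.
On the primary (simply-supported) span, the end slopes from the loading are:
  at A: point load 52.5 at a = 3.25: Pab(L + b)/(6LEI) = 138.6/EI
  at B: point load 52.5 at a = 3.25: Pab(L + a)/(6LEI) = 138.6/EI
  at A: point load 31.5 at a = 4.88: Pab(L + b)/(6LEI) = 51.85/EI
  at B: point load 31.5 at a = 4.88: Pab(L + a)/(6LEI) = 72.66/EI
  θ_A0 = 190.5/EI,  θ_B0 = 211.3/EI
Flexibility coefficients: a unit moment at one end gives L/(3EI) there and L/(6EI) at the far end, so f₁₁ = f₂₂ = 2.167/EI and f₁₂ = f₂₁ = 1.083/EI.
Compatibility — zero rotation at each built-in end:
  2.167 M_A + 1.083 M_B = 190.5
  1.083 M_A + 2.167 M_B = 211.3
Solving the pair gives M_A = 52.2 kip·ft and M_B = 71.42 kip·ft (hogging).

M_A = 52.2 kip·ft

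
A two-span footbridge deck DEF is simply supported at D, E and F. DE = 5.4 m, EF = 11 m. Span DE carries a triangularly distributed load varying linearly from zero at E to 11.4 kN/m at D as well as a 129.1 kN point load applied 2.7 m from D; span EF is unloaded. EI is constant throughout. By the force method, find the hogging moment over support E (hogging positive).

M_E = 49.42 kN·m

Release continuity at E by inserting a hinge; the redundant is the internal moment M_E. The primary structure is two simply-supported spans DE and EF.
Discontinuity in slope at E on the released structure — sum the simple-span end rotations:
  span DE: triangular load, peak 11.4: 7w₀L³/(360EI) = 34.9/EI
  span DE: point load 129.1 at a = 2.7: Pab(L + a)/(6LEI) = 235.3/EI
  relative rotation θ_0 = (270.2 + 0)/EI = 270.2/EI
A unit hogging moment at E produces rotation L₁/(3EI) + L₂/(3EI) = 5.467/EI.
Compatibility: M_E·(L₁+L₂)/(3EI) = θ_0, giving M_E = 49.42 kN·m (hogging).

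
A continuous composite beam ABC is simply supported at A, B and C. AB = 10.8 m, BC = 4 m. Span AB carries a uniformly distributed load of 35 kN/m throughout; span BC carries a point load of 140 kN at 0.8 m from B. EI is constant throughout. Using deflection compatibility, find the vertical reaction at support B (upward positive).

Take M_B as the redundant. Released structure: two simple spans AB and BC with a hinge at B.
Discontinuity in slope at B on the released structure — sum the simple-span end rotations:
  span AB: UDL 35: wL³/(24EI) = 1837/EI
  span BC: point load 140 at a = 0.8: Pab(L + b)/(6LEI) = 107.5/EI
  relative rotation θ_0 = (1837 + 107.5)/EI = 1945/EI
A unit hogging moment at B produces rotation L₁/(3EI) + L₂/(3EI) = 4.933/EI.
Slope continuity at B: θ_0 = M_B·4.933/EI, so M_B = 1945/4.933 = 394.2 kN·m (hogging).
Span AB, ΣM about A with M_B applied at B: R_B^{AB}·10.8 = 2041 + 394.2, so R_B^{AB} = 225.5 kN and R_A = 378 − 225.5 = 152.5 kN.
Span BC, ΣM about C: R_B^{BC}·4 = 448 + 394.2, so R_B^{BC} = 210.5 kN and R_C = 140 − 210.5 = -70.54 kN.
R_B = 225.5 + 210.5 = 436 kN.

R_B = 436 kN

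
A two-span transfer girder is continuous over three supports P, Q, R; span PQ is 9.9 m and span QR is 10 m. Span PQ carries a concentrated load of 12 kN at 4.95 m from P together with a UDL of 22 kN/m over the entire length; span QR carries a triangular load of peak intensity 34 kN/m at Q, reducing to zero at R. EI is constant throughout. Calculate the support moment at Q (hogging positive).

Take M_Q as the redundant. Released structure: two simple spans PQ and QR with a hinge at Q.
End slopes at the hinge Q, treating each span as simply supported:
  span PQ: point load 12 at a = 4.95: Pab(L + a)/(6LEI) = 73.51/EI
  span PQ: UDL 22: wL³/(24EI) = 889.4/EI
  span QR: triangular load, peak 34: w₀L³/(45EI) = 755.6/EI
  relative rotation θ_0 = (962.9 + 755.6)/EI = 1719/EI
A unit hogging moment at Q produces rotation L₁/(3EI) + L₂/(3EI) = 6.633/EI.
Slope continuity at Q: θ_0 = M_Q·6.633/EI, so M_Q = 1719/6.633 = 259.1 kN·m (hogging).

M_Q = 259.1 kN·m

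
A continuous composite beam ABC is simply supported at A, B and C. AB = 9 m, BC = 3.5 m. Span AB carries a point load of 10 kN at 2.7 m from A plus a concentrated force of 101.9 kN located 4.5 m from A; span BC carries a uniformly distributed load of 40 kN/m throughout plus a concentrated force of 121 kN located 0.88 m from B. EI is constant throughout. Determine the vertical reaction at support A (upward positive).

R_A = 39.14 kN

Take M_B as the redundant. Released structure: two simple spans AB and BC with a hinge at B.
Rotations at B on the released spans (each span's end-slope, ×1/EI):
  span AB: point load 10 at a = 2.7: Pab(L + a)/(6LEI) = 36.85/EI
  span AB: point load 101.9 at a = 4.5: Pab(L + a)/(6LEI) = 515.9/EI
  span BC: UDL 40: wL³/(24EI) = 71.46/EI
  span BC: point load 121 at a = 0.88: Pab(L + b)/(6LEI) = 81.3/EI
  relative rotation θ_0 = (552.7 + 152.8)/EI = 705.5/EI
A unit hogging moment at B produces rotation L₁/(3EI) + L₂/(3EI) = 4.167/EI.
Compatibility: M_B·(L₁+L₂)/(3EI) = θ_0, giving M_B = 169.3 kN·m (hogging).
Span AB, ΣM about A with M_B applied at B: R_B^{AB}·9 = 485.6 + 169.3, so R_B^{AB} = 72.76 kN and R_A = 111.9 − 72.76 = 39.14 kN.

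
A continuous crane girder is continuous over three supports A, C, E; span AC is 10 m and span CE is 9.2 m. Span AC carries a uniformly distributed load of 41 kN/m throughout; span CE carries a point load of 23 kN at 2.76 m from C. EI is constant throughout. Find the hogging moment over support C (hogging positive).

Release continuity at C by inserting a hinge; the redundant is the internal moment M_C. The primary structure is two simply-supported spans AC and CE.
End slopes at the hinge C, treating each span as simply supported:
  span AC: UDL 41: wL³/(24EI) = 1708/EI
  span CE: point load 23 at a = 2.76: Pab(L + b)/(6LEI) = 115.8/EI
  relative rotation θ_0 = (1708 + 115.8)/EI = 1824/EI
A unit hogging moment at C produces rotation L₁/(3EI) + L₂/(3EI) = 6.4/EI.
Compatibility: M_C·(L₁+L₂)/(3EI) = θ_0, giving M_C = 285 kN·m (hogging).

M_C = 285 kN·m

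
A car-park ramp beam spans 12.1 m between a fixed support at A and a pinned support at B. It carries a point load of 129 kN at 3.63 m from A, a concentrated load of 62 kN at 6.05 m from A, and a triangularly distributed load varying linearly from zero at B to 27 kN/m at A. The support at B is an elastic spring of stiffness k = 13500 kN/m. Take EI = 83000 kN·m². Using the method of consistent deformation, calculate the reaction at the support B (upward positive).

R_B = 67.02 kN

Take the reaction at B as the redundant and release it; the primary structure is a cantilever fixed at A.
Primary-structure tip deflection at B by superposition:
  point load 129 at a = 3.63: Pa²(3L − a)/(6EI) = 9256/EI
  point load 62 at a = 6.05: Pa²(3L − a)/(6EI) = 11441/EI
  triangular load, peak 27 at the fixed end: w₀L⁴/(30EI) = 19292/EI
  δ_0 = 39989/EI
Flexibility coefficient — unit upward force at B: δ_{BB} = L³/(3EI) = 590.5/EI.
With EI = 83000 kN·m²: δ_0 = 0.4818 m and δ_{BB} = 0.007115 m/kN.
Compatibility — the spring shortens by R_B/k under the reaction it provides: δ_0 − R_B·δ_{BB} = R_B/k. With 1/k = 0.000074 m/kN, R_B = δ_0 / (δ_{BB} + 1/k) = 0.4818 / (0.007115 + 0.000074) = 67.02 kN.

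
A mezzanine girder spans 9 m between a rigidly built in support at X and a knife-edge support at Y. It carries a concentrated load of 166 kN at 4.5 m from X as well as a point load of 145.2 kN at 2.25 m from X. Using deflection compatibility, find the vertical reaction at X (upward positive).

R_X = 246.8 kN

Release the roller at Y. Primary structure: cantilever fixed at X.
Free-end deflection of the primary structure under the applied loading (downward +):
  point load 166 at a = 4.5: Pa²(3L − a)/(6EI) = 12606/EI
  point load 145.2 at a = 2.25: Pa²(3L − a)/(6EI) = 3032/EI
  δ_0 = 15638/EI
Tip deflection under a unit load at Y: L³/(3EI) = 243/EI.
The prop prevents deflection at Y: R_Y = δ_0/δ_{YY} = 15638/243 = 64.35 kN.
Vertical equilibrium: R_X = ΣP − R_Y = 311.2 − 64.35 = 246.8 kN.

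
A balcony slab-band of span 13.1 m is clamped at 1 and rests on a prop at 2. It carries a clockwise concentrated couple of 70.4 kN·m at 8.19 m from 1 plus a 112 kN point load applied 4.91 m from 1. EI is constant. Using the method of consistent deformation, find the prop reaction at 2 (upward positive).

R_2 = 27.58 kN

Remove the prop at 2; the released (primary) structure is a cantilever built in at 1.
Free-end deflection of the primary structure under the applied loading (downward +):
  clockwise couple 70.4 at a = 8.19: M₀a(2L − a)/(2EI) = 5192/EI
  point load 112 at a = 4.91: Pa²(3L − a)/(6EI) = 15476/EI
  δ_0 = 20668/EI
Tip deflection under a unit load at 2: L³/(3EI) = 749.4/EI.
The prop prevents deflection at 2: R_2 = δ_0/δ_{22} = 20668/749.4 = 27.58 kN.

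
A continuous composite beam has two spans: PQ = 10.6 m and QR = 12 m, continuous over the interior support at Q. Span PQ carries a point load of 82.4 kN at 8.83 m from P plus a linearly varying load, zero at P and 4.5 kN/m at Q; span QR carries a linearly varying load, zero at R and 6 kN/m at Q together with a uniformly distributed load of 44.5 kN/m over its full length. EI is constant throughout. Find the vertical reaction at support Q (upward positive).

R_Q = 468.6 kN

Take M_Q as the redundant. Released structure: two simple spans PQ and QR with a hinge at Q.
End slopes at the hinge Q, treating each span as simply supported:
  span PQ: point load 82.4 at a = 8.83: Pab(L + a)/(6LEI) = 393.4/EI
  span PQ: triangular load, peak 4.5: w₀L³/(45EI) = 119.1/EI
  span QR: triangular load, peak 6: w₀L³/(45EI) = 230.4/EI
  span QR: UDL 44.5: wL³/(24EI) = 3204/EI
  relative rotation θ_0 = (512.5 + 3434)/EI = 3947/EI
A unit hogging moment at Q produces rotation L₁/(3EI) + L₂/(3EI) = 7.533/EI.
Slope continuity at Q: θ_0 = M_Q·7.533/EI, so M_Q = 3947/7.533 = 523.9 kN·m (hogging).
Span PQ, ΣM about P with M_Q applied at Q: R_Q^{PQ}·10.6 = 896.1 + 523.9, so R_Q^{PQ} = 134 kN and R_P = 106.2 − 134 = -27.72 kN.
Span QR, ΣM about R: R_Q^{QR}·12 = 3492 + 523.9, so R_Q^{QR} = 334.7 kN and R_R = 570 − 334.7 = 235.3 kN.
R_Q = 134 + 334.7 = 468.6 kN.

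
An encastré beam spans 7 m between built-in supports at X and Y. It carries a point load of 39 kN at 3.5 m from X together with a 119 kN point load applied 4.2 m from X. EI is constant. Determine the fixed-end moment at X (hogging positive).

Release both end moments; the primary structure is a simply-supported span XY with redundants M_X and M_Y.
End rotations of the released simple span under the applied load (×1/EI):
  at X: point load 39 at a = 3.5: Pab(L + b)/(6LEI) = 119.4/EI
  at Y: point load 39 at a = 3.5: Pab(L + a)/(6LEI) = 119.4/EI
  at X: point load 119 at a = 4.2: Pab(L + b)/(6LEI) = 326.5/EI
  at Y: point load 119 at a = 4.2: Pab(L + a)/(6LEI) = 373.2/EI
  θ_X0 = 446/EI,  θ_Y0 = 492.6/EI
Flexibility coefficients: a unit moment at one end gives L/(3EI) there and L/(6EI) at the far end, so f₁₁ = f₂₂ = 2.333/EI and f₁₂ = f₂₁ = 1.167/EI.
Compatibility — zero rotation at each built-in end:
  2.333 M_X + 1.167 M_Y = 446
  1.167 M_X + 2.333 M_Y = 492.6
Solving the pair gives M_X = 114.1 kN·m and M_Y = 154.1 kN·m (hogging).

M_X = 114.1 kN·m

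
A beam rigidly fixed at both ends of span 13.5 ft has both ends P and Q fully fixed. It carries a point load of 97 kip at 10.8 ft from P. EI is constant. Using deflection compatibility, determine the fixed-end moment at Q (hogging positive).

Take the two fixed-end moments M_P, M_Q as redundants; the released structure is the simple span PQ.
End rotations of the released simple span under the applied load (×1/EI):
  at P: point load 97 at a = 10.8: Pab(L + b)/(6LEI) = 565.7/EI
  at Q: point load 97 at a = 10.8: Pab(L + a)/(6LEI) = 848.6/EI
  θ_P0 = 565.7/EI,  θ_Q0 = 848.6/EI
Flexibility coefficients: a unit moment at one end gives L/(3EI) there and L/(6EI) at the far end, so f₁₁ = f₂₂ = 4.5/EI and f₁₂ = f₂₁ = 2.25/EI.
Compatibility — zero rotation at each built-in end:
  4.5 M_P + 2.25 M_Q = 565.7
  2.25 M_P + 4.5 M_Q = 848.6
Solving the pair gives M_P = 41.9 kip·ft and M_Q = 167.6 kip·ft (hogging).

M_Q = 167.6 kip·ft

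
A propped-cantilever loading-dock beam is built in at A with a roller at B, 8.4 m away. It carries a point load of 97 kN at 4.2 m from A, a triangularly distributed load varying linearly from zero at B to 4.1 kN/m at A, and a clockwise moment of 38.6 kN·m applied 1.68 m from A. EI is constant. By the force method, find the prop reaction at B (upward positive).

R_B = 36.24 kN

Remove the prop at B; the released (primary) structure is a cantilever built in at A.
Free-end deflection of the primary structure under the applied loading (downward +):
  point load 97 at a = 4.2: Pa²(3L − a)/(6EI) = 5989/EI
  triangular load, peak 4.1 at the fixed end: w₀L⁴/(30EI) = 680.4/EI
  clockwise couple 38.6 at a = 1.68: M₀a(2L − a)/(2EI) = 490.3/EI
  δ_0 = 7159/EI
Flexibility coefficient — unit upward force at B: δ_{BB} = L³/(3EI) = 197.6/EI.
Compatibility at B: δ_0 − R_B·δ_{BB} = 0, so R_B = 7159/197.6 = 36.24 kN.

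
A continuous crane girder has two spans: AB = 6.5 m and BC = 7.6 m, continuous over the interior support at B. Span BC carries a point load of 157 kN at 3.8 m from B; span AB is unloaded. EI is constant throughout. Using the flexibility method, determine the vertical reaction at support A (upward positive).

Take M_B as the redundant. Released structure: two simple spans AB and BC with a hinge at B.
Discontinuity in slope at B on the released structure — sum the simple-span end rotations:
  span BC: point load 157 at a = 3.8: Pab(L + b)/(6LEI) = 566.8/EI
  relative rotation θ_0 = (0 + 566.8)/EI = 566.8/EI
A unit hogging moment at B produces rotation L₁/(3EI) + L₂/(3EI) = 4.7/EI.
Compatibility: M_B·(L₁+L₂)/(3EI) = θ_0, giving M_B = 120.6 kN·m (hogging).
Span AB, ΣM about A with M_B applied at B: R_B^{AB}·6.5 = 0 + 120.6, so R_B^{AB} = 18.55 kN and R_A = 0 − 18.55 = -18.55 kN.

R_A = -18.55 kN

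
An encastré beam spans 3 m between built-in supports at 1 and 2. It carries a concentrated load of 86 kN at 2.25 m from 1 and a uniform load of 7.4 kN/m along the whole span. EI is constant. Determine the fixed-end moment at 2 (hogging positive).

M_2 = 41.83 kN·m

Take the two fixed-end moments M_1, M_2 as redundants; the released structure is the simple span 12.
End rotations of the released simple span under the applied load (×1/EI):
  at 1: point load 86 at a = 2.25: Pab(L + b)/(6LEI) = 30.23/EI
  at 2: point load 86 at a = 2.25: Pab(L + a)/(6LEI) = 42.33/EI
  at 1: UDL 7.4: wL³/(24EI) = 8.325/EI
  at 2: UDL 7.4: wL³/(24EI) = 8.325/EI
  θ_10 = 38.56/EI,  θ_20 = 50.65/EI
Flexibility coefficients: a unit moment at one end gives L/(3EI) there and L/(6EI) at the far end, so f₁₁ = f₂₂ = 1/EI and f₁₂ = f₂₁ = 0.5/EI.
Compatibility — zero rotation at each built-in end:
  1 M_1 + 0.5 M_2 = 38.56
  0.5 M_1 + 1 M_2 = 50.65
Solving the pair gives M_1 = 17.64 kN·m and M_2 = 41.83 kN·m (hogging).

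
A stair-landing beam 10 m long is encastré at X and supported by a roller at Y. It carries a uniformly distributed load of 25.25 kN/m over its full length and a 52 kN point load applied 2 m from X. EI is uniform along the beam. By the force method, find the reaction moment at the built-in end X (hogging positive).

Take the reaction at Y as the redundant and release it; the primary structure is a cantilever fixed at X.
Deflection at Y on the released cantilever, summing each load's contribution:
  UDL 25.25: wL⁴/(8EI) = 31562/EI
  point load 52 at a = 2: Pa²(3L − a)/(6EI) = 970.7/EI
  δ_0 = 32533/EI
Flexibility coefficient — unit upward force at Y: δ_{YY} = L³/(3EI) = 333.3/EI.
The prop prevents deflection at Y: R_Y = δ_0/δ_{YY} = 32533/333.3 = 97.6 kN.
Moment equilibrium about X: M_X = Σ(load moments about X) − R_Y·L = 1366 − 97.6×10 = 390.5 kN·m.

M_X = 390.5 kN·m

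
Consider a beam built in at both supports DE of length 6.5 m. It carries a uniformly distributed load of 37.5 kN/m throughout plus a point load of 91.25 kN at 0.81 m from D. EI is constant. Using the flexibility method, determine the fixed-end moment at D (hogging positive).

Release both end moments; the primary structure is a simply-supported span DE with redundants M_D and M_E.
Simple-span end rotations at D and E under the given loads:
  at D: UDL 37.5: wL³/(24EI) = 429.1/EI
  at E: UDL 37.5: wL³/(24EI) = 429.1/EI
  at D: point load 91.25 at a = 0.81: Pab(L + b)/(6LEI) = 131.5/EI
  at E: point load 91.25 at a = 0.81: Pab(L + a)/(6LEI) = 78.83/EI
  θ_D0 = 560.6/EI,  θ_E0 = 507.9/EI
Flexibility coefficients: a unit moment at one end gives L/(3EI) there and L/(6EI) at the far end, so f₁₁ = f₂₂ = 2.167/EI and f₁₂ = f₂₁ = 1.083/EI.
Compatibility — zero rotation at each built-in end:
  2.167 M_D + 1.083 M_E = 560.6
  1.083 M_D + 2.167 M_E = 507.9
Solving the pair gives M_D = 188.7 kN·m and M_E = 140.1 kN·m (hogging).

M_D = 188.7 kN·m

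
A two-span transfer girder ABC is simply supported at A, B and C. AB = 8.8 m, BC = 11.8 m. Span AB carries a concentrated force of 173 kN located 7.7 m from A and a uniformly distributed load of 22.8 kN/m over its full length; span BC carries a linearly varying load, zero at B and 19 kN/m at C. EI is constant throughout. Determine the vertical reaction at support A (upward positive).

R_A = 93.61 kN

Insert a hinge at B; M_B is the redundant, and each span becomes simply supported.
Discontinuity in slope at B on the released structure — sum the simple-span end rotations:
  span AB: point load 173 at a = 7.7: Pab(L + a)/(6LEI) = 457.9/EI
  span AB: UDL 22.8: wL³/(24EI) = 647.4/EI
  span BC: triangular load, peak 19: 7w₀L³/(360EI) = 607/EI
  relative rotation θ_0 = (1105 + 607)/EI = 1712/EI
A unit hogging moment at B produces rotation L₁/(3EI) + L₂/(3EI) = 6.867/EI.
Compatibility: M_B·(L₁+L₂)/(3EI) = θ_0, giving M_B = 249.4 kN·m (hogging).
Span AB, ΣM about A with M_B applied at B: R_B^{AB}·8.8 = 2215 + 249.4, so R_B^{AB} = 280 kN and R_A = 373.6 − 280 = 93.61 kN.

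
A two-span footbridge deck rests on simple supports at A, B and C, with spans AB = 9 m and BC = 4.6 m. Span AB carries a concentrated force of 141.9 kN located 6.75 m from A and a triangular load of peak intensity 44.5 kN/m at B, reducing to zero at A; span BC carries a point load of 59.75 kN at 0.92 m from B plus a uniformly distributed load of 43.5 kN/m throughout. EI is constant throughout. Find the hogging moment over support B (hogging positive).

M_B = 350 kN·m

Release continuity at B by inserting a hinge; the redundant is the internal moment M_B. The primary structure is two simply-supported spans AB and BC.
Rotations at B on the released spans (each span's end-slope, ×1/EI):
  span AB: point load 141.9 at a = 6.75: Pab(L + a)/(6LEI) = 628.6/EI
  span AB: triangular load, peak 44.5: w₀L³/(45EI) = 720.9/EI
  span BC: point load 59.75 at a = 0.92: Pab(L + b)/(6LEI) = 60.69/EI
  span BC: UDL 43.5: wL³/(24EI) = 176.4/EI
  relative rotation θ_0 = (1349 + 237.1)/EI = 1587/EI
A unit hogging moment at B produces rotation L₁/(3EI) + L₂/(3EI) = 4.533/EI.
Compatibility: M_B·(L₁+L₂)/(3EI) = θ_0, giving M_B = 350 kN·m (hogging).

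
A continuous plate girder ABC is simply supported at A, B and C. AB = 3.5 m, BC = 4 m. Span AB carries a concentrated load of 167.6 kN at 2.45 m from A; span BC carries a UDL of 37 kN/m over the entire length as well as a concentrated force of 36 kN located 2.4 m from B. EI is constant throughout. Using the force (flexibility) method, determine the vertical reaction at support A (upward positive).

Release continuity at B by inserting a hinge; the redundant is the internal moment M_B. The primary structure is two simply-supported spans AB and BC.
Rotations at B on the released spans (each span's end-slope, ×1/EI):
  span AB: point load 167.6 at a = 2.45: Pab(L + a)/(6LEI) = 122.2/EI
  span BC: UDL 37: wL³/(24EI) = 98.67/EI
  span BC: point load 36 at a = 2.4: Pab(L + b)/(6LEI) = 32.26/EI
  relative rotation θ_0 = (122.2 + 130.9)/EI = 253.1/EI
A unit hogging moment at B produces rotation L₁/(3EI) + L₂/(3EI) = 2.5/EI.
Compatibility: M_B·(L₁+L₂)/(3EI) = θ_0, giving M_B = 101.2 kN·m (hogging).
Span AB, ΣM about A with M_B applied at B: R_B^{AB}·3.5 = 410.6 + 101.2, so R_B^{AB} = 146.2 kN and R_A = 167.6 − 146.2 = 21.36 kN.

R_A = 21.36 kN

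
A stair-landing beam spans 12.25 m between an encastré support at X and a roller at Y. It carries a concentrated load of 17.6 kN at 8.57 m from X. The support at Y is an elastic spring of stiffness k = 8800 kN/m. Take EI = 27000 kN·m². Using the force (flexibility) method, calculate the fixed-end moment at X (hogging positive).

M_X = 30.07 kN·m

Choose R_Y as the redundant. The primary structure is the cantilever fixed at X.
Primary-structure tip deflection at Y by superposition:
  point load 17.6 at a = 8.57: Pa²(3L − a)/(6EI) = 6071/EI
Tip deflection under a unit load at Y: L³/(3EI) = 612.8/EI.
With EI = 27000 kN·m²: δ_0 = 0.22485 m and δ_{YY} = 0.022695 m/kN.
Compatibility — the spring shortens by R_Y/k under the reaction it provides: δ_0 − R_Y·δ_{YY} = R_Y/k. With 1/k = 0.000114 m/kN, R_Y = δ_0 / (δ_{YY} + 1/k) = 0.22485 / (0.022695 + 0.000114) = 9.858 kN.
Moment equilibrium about X: M_X = Σ(load moments about X) − R_Y·L = 150.8 − 9.858×12.25 = 30.07 kN·m.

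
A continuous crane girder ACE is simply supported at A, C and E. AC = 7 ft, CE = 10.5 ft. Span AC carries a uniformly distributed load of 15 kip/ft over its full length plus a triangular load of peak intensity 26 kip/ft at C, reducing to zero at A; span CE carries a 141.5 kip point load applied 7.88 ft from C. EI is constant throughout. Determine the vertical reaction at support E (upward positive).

Insert a hinge at C; M_C is the redundant, and each span becomes simply supported.
Discontinuity in slope at C on the released structure — sum the simple-span end rotations:
  span AC: UDL 15: wL³/(24EI) = 214.4/EI
  span AC: triangular load, peak 26: w₀L³/(45EI) = 198.2/EI
  span CE: point load 141.5 at a = 7.88: Pab(L + b)/(6LEI) = 608.4/EI
  relative rotation θ_0 = (412.6 + 608.4)/EI = 1021/EI
A unit hogging moment at C produces rotation L₁/(3EI) + L₂/(3EI) = 5.833/EI.
Compatibility: M_C·(L₁+L₂)/(3EI) = θ_0, giving M_C = 175 kip·ft (hogging).
Span CE, ΣM about E: R_C^{CE}·10.5 = 370.7 + 175, so R_C^{CE} = 51.98 kip and R_E = 141.5 − 51.98 = 89.52 kip.

R_E = 89.52 kip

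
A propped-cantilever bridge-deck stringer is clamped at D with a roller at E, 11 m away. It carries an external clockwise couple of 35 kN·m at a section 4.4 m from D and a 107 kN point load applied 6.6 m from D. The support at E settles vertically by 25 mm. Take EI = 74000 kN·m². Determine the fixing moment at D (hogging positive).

Release the roller at E. Primary structure: cantilever fixed at D.
Deflection at E on the released cantilever, summing each load's contribution:
  clockwise couple 35 at a = 4.4: M₀a(2L − a)/(2EI) = 1355/EI
  point load 107 at a = 6.6: Pa²(3L − a)/(6EI) = 20508/EI
  δ_0 = 21863/EI
Tip deflection under a unit load at E: L³/(3EI) = 443.7/EI.
With EI = 74000 kN·m²: δ_0 = 0.29545 m and δ_{EE} = 0.005995 m/kN.
Compatibility — the beam at E must follow the support down by 0.025 m: δ_0 − R_E·δ_{EE} = 0.025, so R_E = (0.29545 − 0.025)/0.005995 = 45.11 kN.
Moment equilibrium about D: M_D = Σ(load moments about D) − R_E·L = 741.2 − 45.11×11 = 245 kN·m.

M_D = 245 kN·m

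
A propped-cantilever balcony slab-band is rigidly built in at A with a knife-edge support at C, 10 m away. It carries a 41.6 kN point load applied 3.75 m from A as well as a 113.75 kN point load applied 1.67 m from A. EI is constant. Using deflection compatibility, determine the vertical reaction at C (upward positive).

R_C = 12.17 kN

Remove the prop at C; the released (primary) structure is a cantilever built in at A.
Free-end deflection of the primary structure under the applied loading (downward +):
  point load 41.6 at a = 3.75: Pa²(3L − a)/(6EI) = 2559/EI
  point load 113.75 at a = 1.67: Pa²(3L − a)/(6EI) = 1498/EI
  δ_0 = 4057/EI
Flexibility coefficient — unit upward force at C: δ_{CC} = L³/(3EI) = 333.3/EI.
Compatibility at C: δ_0 − R_C·δ_{CC} = 0, so R_C = 4057/333.3 = 12.17 kN.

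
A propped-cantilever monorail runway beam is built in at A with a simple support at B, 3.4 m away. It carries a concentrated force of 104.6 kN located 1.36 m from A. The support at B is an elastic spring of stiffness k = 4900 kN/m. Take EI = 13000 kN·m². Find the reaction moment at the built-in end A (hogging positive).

M_A = 80.74 kN·m

Choose R_B as the redundant. The primary structure is the cantilever fixed at A.
Primary-structure tip deflection at B by superposition:
  point load 104.6 at a = 1.36: Pa²(3L − a)/(6EI) = 285/EI
Tip deflection under a unit load at B: L³/(3EI) = 13.1/EI.
With EI = 13000 kN·m²: δ_0 = 0.021926 m and δ_{BB} = 0.001008 m/kN.
Compatibility — the spring shortens by R_B/k under the reaction it provides: δ_0 − R_B·δ_{BB} = R_B/k. With 1/k = 0.000204 m/kN, R_B = δ_0 / (δ_{BB} + 1/k) = 0.021926 / (0.001008 + 0.000204) = 18.09 kN.
Moment equilibrium about A: M_A = Σ(load moments about A) − R_B·L = 142.3 − 18.09×3.4 = 80.74 kN·m.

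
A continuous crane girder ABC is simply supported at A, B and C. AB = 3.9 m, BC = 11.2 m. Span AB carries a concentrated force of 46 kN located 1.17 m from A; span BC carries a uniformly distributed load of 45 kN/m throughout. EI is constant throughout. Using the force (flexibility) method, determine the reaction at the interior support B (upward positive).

R_B = 448.9 kN

Insert a hinge at B; M_B is the redundant, and each span becomes simply supported.
End slopes at the hinge B, treating each span as simply supported:
  span AB: point load 46 at a = 1.17: Pab(L + a)/(6LEI) = 31.83/EI
  span BC: UDL 45: wL³/(24EI) = 2634/EI
  relative rotation θ_0 = (31.83 + 2634)/EI = 2666/EI
A unit hogging moment at B produces rotation L₁/(3EI) + L₂/(3EI) = 5.033/EI.
Compatibility: M_B·(L₁+L₂)/(3EI) = θ_0, giving M_B = 529.7 kN·m (hogging).
Span AB, ΣM about A with M_B applied at B: R_B^{AB}·3.9 = 53.82 + 529.7, so R_B^{AB} = 149.6 kN and R_A = 46 − 149.6 = -103.6 kN.
Span BC, ΣM about C: R_B^{BC}·11.2 = 2822 + 529.7, so R_B^{BC} = 299.3 kN and R_C = 504 − 299.3 = 204.7 kN.
R_B = 149.6 + 299.3 = 448.9 kN.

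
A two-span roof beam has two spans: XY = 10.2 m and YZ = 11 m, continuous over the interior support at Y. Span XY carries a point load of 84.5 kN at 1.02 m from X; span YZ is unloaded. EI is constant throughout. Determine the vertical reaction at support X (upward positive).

R_X = 74.04 kN

Insert a hinge at Y; M_Y is the redundant, and each span becomes simply supported.
Rotations at Y on the released spans (each span's end-slope, ×1/EI):
  span XY: point load 84.5 at a = 1.02: Pab(L + a)/(6LEI) = 145.1/EI
  relative rotation θ_0 = (145.1 + 0)/EI = 145.1/EI
A unit hogging moment at Y produces rotation L₁/(3EI) + L₂/(3EI) = 7.067/EI.
Compatibility: M_Y·(L₁+L₂)/(3EI) = θ_0, giving M_Y = 20.53 kN·m (hogging).
Span XY, ΣM about X with M_Y applied at Y: R_Y^{XY}·10.2 = 86.19 + 20.53, so R_Y^{XY} = 10.46 kN and R_X = 84.5 − 10.46 = 74.04 kN.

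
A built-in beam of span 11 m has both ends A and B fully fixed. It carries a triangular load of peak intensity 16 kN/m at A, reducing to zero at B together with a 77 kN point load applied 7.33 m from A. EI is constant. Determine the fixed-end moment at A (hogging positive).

Release both end moments; the primary structure is a simply-supported span AB with redundants M_A and M_B.
Simple-span end rotations at A and B under the given loads:
  at A: triangular load, peak 16: w₀L³/(45EI) = 473.2/EI
  at B: triangular load, peak 16: 7w₀L³/(360EI) = 414.1/EI
  at A: point load 77 at a = 7.33: Pab(L + b)/(6LEI) = 460.4/EI
  at B: point load 77 at a = 7.33: Pab(L + a)/(6LEI) = 575.3/EI
  θ_A0 = 933.7/EI,  θ_B0 = 989.4/EI
Flexibility coefficients: a unit moment at one end gives L/(3EI) there and L/(6EI) at the far end, so f₁₁ = f₂₂ = 3.667/EI and f₁₂ = f₂₁ = 1.833/EI.
Compatibility — zero rotation at each built-in end:
  3.667 M_A + 1.833 M_B = 933.7
  1.833 M_A + 3.667 M_B = 989.4
Solving the pair gives M_A = 159.6 kN·m and M_B = 190 kN·m (hogging).

M_A = 159.6 kN·m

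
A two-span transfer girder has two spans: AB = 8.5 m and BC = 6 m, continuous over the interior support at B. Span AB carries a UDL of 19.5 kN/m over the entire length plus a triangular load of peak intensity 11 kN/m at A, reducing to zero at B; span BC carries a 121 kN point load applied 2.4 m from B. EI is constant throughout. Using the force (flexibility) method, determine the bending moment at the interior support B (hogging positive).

Release continuity at B by inserting a hinge; the redundant is the internal moment M_B. The primary structure is two simply-supported spans AB and BC.
Discontinuity in slope at B on the released structure — sum the simple-span end rotations:
  span AB: UDL 19.5: wL³/(24EI) = 499/EI
  span AB: triangular load, peak 11: 7w₀L³/(360EI) = 131.4/EI
  span BC: point load 121 at a = 2.4: Pab(L + b)/(6LEI) = 278.8/EI
  relative rotation θ_0 = (630.3 + 278.8)/EI = 909.1/EI
A unit hogging moment at B produces rotation L₁/(3EI) + L₂/(3EI) = 4.833/EI.
Slope continuity at B: θ_0 = M_B·4.833/EI, so M_B = 909.1/4.833 = 188.1 kN·m (hogging).

M_B = 188.1 kN·m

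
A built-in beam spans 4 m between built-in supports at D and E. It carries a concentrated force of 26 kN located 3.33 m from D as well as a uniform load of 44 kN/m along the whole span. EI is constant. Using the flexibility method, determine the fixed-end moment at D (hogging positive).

Take the two fixed-end moments M_D, M_E as redundants; the released structure is the simple span DE.
On the primary (simply-supported) span, the end slopes from the loading are:
  at D: point load 26 at a = 3.33: Pab(L + b)/(6LEI) = 11.29/EI
  at E: point load 26 at a = 3.33: Pab(L + a)/(6LEI) = 17.72/EI
  at D: UDL 44: wL³/(24EI) = 117.3/EI
  at E: UDL 44: wL³/(24EI) = 117.3/EI
  θ_D0 = 128.6/EI,  θ_E0 = 135.1/EI
Flexibility coefficients: a unit moment at one end gives L/(3EI) there and L/(6EI) at the far end, so f₁₁ = f₂₂ = 1.333/EI and f₁₂ = f₂₁ = 0.6667/EI.
Compatibility — zero rotation at each built-in end:
  1.333 M_D + 0.6667 M_E = 128.6
  0.6667 M_D + 1.333 M_E = 135.1
Solving the pair gives M_D = 61.1 kN·m and M_E = 70.74 kN·m (hogging).

M_D = 61.1 kN·m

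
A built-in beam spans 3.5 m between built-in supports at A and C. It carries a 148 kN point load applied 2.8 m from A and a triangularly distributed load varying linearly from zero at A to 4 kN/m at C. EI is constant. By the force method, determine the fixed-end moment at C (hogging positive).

M_C = 68.75 kN·m

Take the two fixed-end moments M_A, M_C as redundants; the released structure is the simple span AC.
On the primary (simply-supported) span, the end slopes from the loading are:
  at A: point load 148 at a = 2.8: Pab(L + b)/(6LEI) = 58.02/EI
  at C: point load 148 at a = 2.8: Pab(L + a)/(6LEI) = 87.02/EI
  at A: triangular load, peak 4: 7w₀L³/(360EI) = 3.335/EI
  at C: triangular load, peak 4: w₀L³/(45EI) = 3.811/EI
  θ_A0 = 61.35/EI,  θ_C0 = 90.84/EI
Flexibility coefficients: a unit moment at one end gives L/(3EI) there and L/(6EI) at the far end, so f₁₁ = f₂₂ = 1.167/EI and f₁₂ = f₂₁ = 0.5833/EI.
Compatibility — zero rotation at each built-in end:
  1.167 M_A + 0.5833 M_C = 61.35
  0.5833 M_A + 1.167 M_C = 90.84
Solving the pair gives M_A = 18.21 kN·m and M_C = 68.75 kN·m (hogging).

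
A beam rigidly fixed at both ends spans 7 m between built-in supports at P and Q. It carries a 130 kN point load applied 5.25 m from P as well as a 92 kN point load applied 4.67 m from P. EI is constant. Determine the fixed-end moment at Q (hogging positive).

M_Q = 223.4 kN·m

Take the two fixed-end moments M_P, M_Q as redundants; the released structure is the simple span PQ.
End rotations of the released simple span under the applied load (×1/EI):
  at P: point load 130 at a = 5.25: Pab(L + b)/(6LEI) = 248.8/EI
  at Q: point load 130 at a = 5.25: Pab(L + a)/(6LEI) = 348.4/EI
  at P: point load 92 at a = 4.67: Pab(L + b)/(6LEI) = 222.4/EI
  at Q: point load 92 at a = 4.67: Pab(L + a)/(6LEI) = 278.2/EI
  θ_P0 = 471.2/EI,  θ_Q0 = 626.5/EI
Flexibility coefficients: a unit moment at one end gives L/(3EI) there and L/(6EI) at the far end, so f₁₁ = f₂₂ = 2.333/EI and f₁₂ = f₂₁ = 1.167/EI.
Compatibility — zero rotation at each built-in end:
  2.333 M_P + 1.167 M_Q = 471.2
  1.167 M_P + 2.333 M_Q = 626.5
Solving the pair gives M_P = 90.26 kN·m and M_Q = 223.4 kN·m (hogging).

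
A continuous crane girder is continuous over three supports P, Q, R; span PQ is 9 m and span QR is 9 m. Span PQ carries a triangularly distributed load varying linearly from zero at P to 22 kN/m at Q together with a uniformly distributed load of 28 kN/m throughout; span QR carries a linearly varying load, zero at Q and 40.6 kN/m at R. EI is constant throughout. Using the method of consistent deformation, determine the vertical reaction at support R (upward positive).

Take M_Q as the redundant. Released structure: two simple spans PQ and QR with a hinge at Q.
End slopes at the hinge Q, treating each span as simply supported:
  span PQ: triangular load, peak 22: w₀L³/(45EI) = 356.4/EI
  span PQ: UDL 28: wL³/(24EI) = 850.5/EI
  span QR: triangular load, peak 40.6: 7w₀L³/(360EI) = 575.5/EI
  relative rotation θ_0 = (1207 + 575.5)/EI = 1782/EI
A unit hogging moment at Q produces rotation L₁/(3EI) + L₂/(3EI) = 6/EI.
Slope continuity at Q: θ_0 = M_Q·6/EI, so M_Q = 1782/6 = 297.1 kN·m (hogging).
Span QR, ΣM about R: R_Q^{QR}·9 = 548.1 + 297.1, so R_Q^{QR} = 93.91 kN and R_R = 182.7 − 93.91 = 88.79 kN.

R_R = 88.79 kN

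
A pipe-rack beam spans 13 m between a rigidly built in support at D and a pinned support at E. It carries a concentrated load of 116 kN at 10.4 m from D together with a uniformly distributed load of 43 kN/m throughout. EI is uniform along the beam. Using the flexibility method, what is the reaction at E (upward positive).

R_E = 291.3 kN

Take the reaction at E as the redundant and release it; the primary structure is a cantilever fixed at D.
Deflection at E on the released cantilever, summing each load's contribution:
  point load 116 at a = 10.4: Pa²(3L − a)/(6EI) = 59805/EI
  UDL 43: wL⁴/(8EI) = 153515/EI
  δ_0 = 213321/EI
Tip deflection under a unit load at E: L³/(3EI) = 732.3/EI.
The prop prevents deflection at E: R_E = δ_0/δ_{EE} = 213321/732.3 = 291.3 kN.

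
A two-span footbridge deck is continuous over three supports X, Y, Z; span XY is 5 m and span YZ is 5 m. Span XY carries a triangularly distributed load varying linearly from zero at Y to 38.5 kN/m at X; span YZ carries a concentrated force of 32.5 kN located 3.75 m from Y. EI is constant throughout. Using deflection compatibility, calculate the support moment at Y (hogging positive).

Release continuity at Y by inserting a hinge; the redundant is the internal moment M_Y. The primary structure is two simply-supported spans XY and YZ.
End slopes at the hinge Y, treating each span as simply supported:
  span XY: triangular load, peak 38.5: 7w₀L³/(360EI) = 93.58/EI
  span YZ: point load 32.5 at a = 3.75: Pab(L + b)/(6LEI) = 31.74/EI
  relative rotation θ_0 = (93.58 + 31.74)/EI = 125.3/EI
A unit hogging moment at Y produces rotation L₁/(3EI) + L₂/(3EI) = 3.333/EI.
Slope continuity at Y: θ_0 = M_Y·3.333/EI, so M_Y = 125.3/3.333 = 37.59 kN·m (hogging).

M_Y = 37.59 kN·m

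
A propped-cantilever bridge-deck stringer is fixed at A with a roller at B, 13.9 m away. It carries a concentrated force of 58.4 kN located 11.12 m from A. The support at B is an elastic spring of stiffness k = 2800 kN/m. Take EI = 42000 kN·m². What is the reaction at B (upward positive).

R_B = 40.44 kN

Take the reaction at B as the redundant and release it; the primary structure is a cantilever fixed at A.
Deflection at B on the released cantilever, summing each load's contribution:
  point load 58.4 at a = 11.12: Pa²(3L − a)/(6EI) = 36805/EI
Flexibility coefficient — unit upward force at B: δ_{BB} = L³/(3EI) = 895.2/EI.
With EI = 42000 kN·m²: δ_0 = 0.87631 m and δ_{BB} = 0.021314 m/kN.
Compatibility — the spring shortens by R_B/k under the reaction it provides: δ_0 − R_B·δ_{BB} = R_B/k. With 1/k = 0.000357 m/kN, R_B = δ_0 / (δ_{BB} + 1/k) = 0.87631 / (0.021314 + 0.000357) = 40.44 kN.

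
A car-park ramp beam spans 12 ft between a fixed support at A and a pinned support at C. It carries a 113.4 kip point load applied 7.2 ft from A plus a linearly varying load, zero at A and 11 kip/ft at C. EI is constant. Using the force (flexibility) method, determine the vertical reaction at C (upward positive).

Choose R_C as the redundant. The primary structure is the cantilever fixed at A.
Downward deflection at the released point C due to the loads:
  point load 113.4 at a = 7.2: Pa²(3L − a)/(6EI) = 28218/EI
  triangular load, peak 11 at the free end: 11w₀L⁴/(120EI) = 20909/EI
  δ_0 = 49126/EI
Tip deflection under a unit load at C: L³/(3EI) = 576/EI.
Compatibility at C: δ_0 − R_C·δ_{CC} = 0, so R_C = 49126/576 = 85.29 kip.

R_C = 85.29 kip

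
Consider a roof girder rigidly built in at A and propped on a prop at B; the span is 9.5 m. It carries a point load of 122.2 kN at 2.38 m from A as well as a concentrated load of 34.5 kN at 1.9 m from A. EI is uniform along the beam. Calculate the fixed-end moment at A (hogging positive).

Remove the prop at B; the released (primary) structure is a cantilever built in at A.
Free-end deflection of the primary structure under the applied loading (downward +):
  point load 122.2 at a = 2.38: Pa²(3L − a)/(6EI) = 3013/EI
  point load 34.5 at a = 1.9: Pa²(3L − a)/(6EI) = 552.1/EI
  δ_0 = 3565/EI
Tip deflection under a unit load at B: L³/(3EI) = 285.8/EI.
Compatibility at B: δ_0 − R_B·δ_{BB} = 0, so R_B = 3565/285.8 = 12.48 kN.
Moment equilibrium about A: M_A = Σ(load moments about A) − R_B·L = 356.4 − 12.48×9.5 = 237.9 kN·m.

M_A = 237.9 kN·m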